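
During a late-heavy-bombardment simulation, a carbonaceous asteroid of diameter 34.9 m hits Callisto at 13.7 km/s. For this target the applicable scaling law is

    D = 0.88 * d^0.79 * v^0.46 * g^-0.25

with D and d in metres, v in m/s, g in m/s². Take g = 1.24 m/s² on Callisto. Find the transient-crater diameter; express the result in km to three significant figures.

In SI units: v = 13700 m/s.
d^0.79 = 34.9^0.79 = 16.55
v^0.46 = 13700^0.46 = 79.96
g^-0.25 = 1.24^-0.25 = 0.9476
D = 0.88 × 16.55 × 79.96 × 0.9476 = 1104 m
   = 1.104 km

D ≈ 1.10 km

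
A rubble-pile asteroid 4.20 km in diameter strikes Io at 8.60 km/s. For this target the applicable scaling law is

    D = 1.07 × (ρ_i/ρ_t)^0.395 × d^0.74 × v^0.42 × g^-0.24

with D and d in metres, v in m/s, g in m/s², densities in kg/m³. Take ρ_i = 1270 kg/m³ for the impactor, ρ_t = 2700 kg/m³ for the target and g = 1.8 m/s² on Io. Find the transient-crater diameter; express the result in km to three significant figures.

In SI units: d = 4200 m, v = 8600 m/s.
(ρ_i/ρ_t)^0.395 = (1270/2700)^0.395 = 0.7424
d^0.74 = 4200^0.74 = 480.0
v^0.42 = 8600^0.42 = 44.93
g^-0.24 = 1.8^-0.24 = 0.8684
D = 1.07 × 0.7424 × 480.0 × 44.93 × 0.8684 = 14877 m
   = 14.88 km

D ≈ 14.9 km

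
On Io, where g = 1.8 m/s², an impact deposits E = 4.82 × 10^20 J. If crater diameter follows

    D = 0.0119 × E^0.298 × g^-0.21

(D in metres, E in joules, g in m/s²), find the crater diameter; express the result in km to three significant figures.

E^0.298 = (4.82 × 10^20)^0.298 = 1.457 × 10^6
g^-0.21 = 1.8^-0.21 = 0.8839
D = 0.0119 × 1.457 × 10^6 × 0.8839 = 15325 m
   = 15.33 km

D ≈ 15.3 km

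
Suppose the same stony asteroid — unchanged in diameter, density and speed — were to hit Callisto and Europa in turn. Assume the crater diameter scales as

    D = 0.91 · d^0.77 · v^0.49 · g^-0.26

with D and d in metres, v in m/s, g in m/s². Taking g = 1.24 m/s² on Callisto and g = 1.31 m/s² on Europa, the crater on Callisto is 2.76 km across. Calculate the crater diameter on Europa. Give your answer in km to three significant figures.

D ≈ 2.72 km

All impactor-dependent factors cancel in the ratio, leaving D_Europa/D_Callisto = (g_Europa/g_Callisto)^-0.26.
(1.31/1.24)^-0.26 = 1.056^-0.26 = 0.9859
D_Europa = 0.9859 × 2.76 km = 2.72 km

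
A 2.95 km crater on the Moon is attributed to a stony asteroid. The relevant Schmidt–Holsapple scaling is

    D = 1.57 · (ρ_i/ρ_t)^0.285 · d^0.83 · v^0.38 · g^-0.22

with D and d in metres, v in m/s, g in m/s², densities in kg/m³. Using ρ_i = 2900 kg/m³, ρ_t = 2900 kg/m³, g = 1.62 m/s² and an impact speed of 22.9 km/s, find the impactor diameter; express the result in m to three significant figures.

Rearranging for d: d = [D / (1.57 · (2900/2900)^0.285 · 22900^0.38 · 1.62^-0.22)]^(1/0.83).
D = 2950 m.
(2900/2900)^0.285 = 1.000
22900^0.38 = 45.37
1.62^-0.22 = 0.8993
Denominator = 1.57 × 1.000 × 45.37 × 0.8993 = 64.06
D / 64.06 = 2950 / 64.06 = 46.05
d = 46.05^(1/0.83) = 46.05^1.2048 = 100.9 m

d ≈ 101 m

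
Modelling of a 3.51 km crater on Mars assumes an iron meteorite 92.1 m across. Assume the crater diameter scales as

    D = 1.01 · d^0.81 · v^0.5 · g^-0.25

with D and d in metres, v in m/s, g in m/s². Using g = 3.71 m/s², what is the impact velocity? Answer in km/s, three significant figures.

Rearranging for v: v = [D / (1.01 · 92.1^0.81 · 3.71^-0.25)]^(1/0.5).
D = 3510 m.
92.1^0.81 = 39.00
3.71^-0.25 = 0.7205
Denominator = 1.01 × 39.00 × 0.7205 = 28.38
D / 28.38 = 3510 / 28.38 = 123.7
v = 123.7^(1/0.5) = 123.7^2 = 15302 m/s

v ≈ 15.3 km/s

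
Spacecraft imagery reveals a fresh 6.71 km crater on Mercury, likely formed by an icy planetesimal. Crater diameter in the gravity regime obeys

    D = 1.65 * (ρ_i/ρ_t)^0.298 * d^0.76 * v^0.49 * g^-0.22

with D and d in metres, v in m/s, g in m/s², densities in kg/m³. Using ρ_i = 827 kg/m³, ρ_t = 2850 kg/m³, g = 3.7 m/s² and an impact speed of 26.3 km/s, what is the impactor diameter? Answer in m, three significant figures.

Rearranging for d: d = [D / (1.65 · (827/2850)^0.298 · 26300^0.49 · 3.7^-0.22)]^(1/0.76).
D = 6710 m.
(827/2850)^0.298 = 0.6916
26300^0.49 = 146.5
3.7^-0.22 = 0.7499
Denominator = 1.65 × 0.6916 × 146.5 × 0.7499 = 125.4
D / 125.4 = 6710 / 125.4 = 53.51
d = 53.51^(1/0.76) = 53.51^1.3158 = 188.1 m

d ≈ 188 m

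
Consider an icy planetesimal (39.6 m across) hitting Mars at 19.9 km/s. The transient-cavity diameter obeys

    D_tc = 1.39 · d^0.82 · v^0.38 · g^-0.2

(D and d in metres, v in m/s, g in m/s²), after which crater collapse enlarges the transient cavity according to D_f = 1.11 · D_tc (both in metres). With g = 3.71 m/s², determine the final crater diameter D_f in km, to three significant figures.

v = 19900 m/s.
d^0.82 = 39.6^0.82 = 20.42
v^0.38 = 19900^0.38 = 43.01
g^-0.2 = 3.71^-0.2 = 0.7694
D_tc = 1.39 × 20.42 × 43.01 × 0.7694 = 939.3 m
D_f = 1.11 × 939.3 = 1043 m
     = 1.043 km

D_f ≈ 1.04 km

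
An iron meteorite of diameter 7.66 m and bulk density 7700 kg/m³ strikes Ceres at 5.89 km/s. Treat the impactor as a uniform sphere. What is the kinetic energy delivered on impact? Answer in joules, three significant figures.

v = 5890 m/s.
Mass m = (π/6) ρ d³ = (π/6) × 7700 × (7.66)³ = 1.812 × 10^6 kg
E = ½ m v² = 0.5 × 1.812 × 10^6 × (5890)² = 3.143 × 10^13 J

E ≈ 3.14 × 10^13 J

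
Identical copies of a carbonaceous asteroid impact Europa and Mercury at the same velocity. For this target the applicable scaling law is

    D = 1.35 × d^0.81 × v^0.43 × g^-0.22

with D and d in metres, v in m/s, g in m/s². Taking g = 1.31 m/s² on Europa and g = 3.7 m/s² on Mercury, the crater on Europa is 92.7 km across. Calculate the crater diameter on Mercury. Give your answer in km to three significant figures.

D ≈ 73.8 km

All impactor-dependent factors cancel in the ratio, leaving D_Mercury/D_Europa = (g_Mercury/g_Europa)^-0.22.
(3.7/1.31)^-0.22 = 2.824^-0.22 = 0.7958
D_Mercury = 0.7958 × 92.7 km = 73.8 km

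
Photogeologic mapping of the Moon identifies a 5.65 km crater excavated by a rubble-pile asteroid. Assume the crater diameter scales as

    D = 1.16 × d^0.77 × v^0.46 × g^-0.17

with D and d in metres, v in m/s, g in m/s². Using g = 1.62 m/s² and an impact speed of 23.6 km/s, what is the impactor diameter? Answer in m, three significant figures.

d ≈ 167 m

Rearranging for d: d = [D / (1.16 · 23600^0.46 · 1.62^-0.17)]^(1/0.77).
D = 5650 m.
23600^0.46 = 102.7
1.62^-0.17 = 0.9213
Denominator = 1.16 × 102.7 × 0.9213 = 109.8
D / 109.8 = 5650 / 109.8 = 51.46
d = 51.46^(1/0.77) = 51.46^1.2987 = 167.0 m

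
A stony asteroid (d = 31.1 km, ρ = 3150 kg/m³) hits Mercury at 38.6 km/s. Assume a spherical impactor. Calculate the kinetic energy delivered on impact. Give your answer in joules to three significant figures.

E ≈ 3.70 × 10^25 J

d = 31100 m; v = 38600 m/s.
Mass m = (π/6) ρ d³ = (π/6) × 3150 × (31100)³ = 4.961 × 10^16 kg
E = ½ m v² = 0.5 × 4.961 × 10^16 × (38600)² = 3.696 × 10^25 J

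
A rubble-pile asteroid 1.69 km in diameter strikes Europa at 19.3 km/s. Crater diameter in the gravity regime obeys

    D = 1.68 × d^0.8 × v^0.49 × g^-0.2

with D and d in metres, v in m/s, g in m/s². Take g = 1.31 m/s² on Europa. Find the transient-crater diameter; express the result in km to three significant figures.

In SI units: d = 1690 m, v = 19300 m/s.
d^0.8 = 1690^0.8 = 382.2
v^0.49 = 19300^0.49 = 125.9
g^-0.2 = 1.31^-0.2 = 0.9474
D = 1.68 × 382.2 × 125.9 × 0.9474 = 76588 m
   = 76.59 km

D ≈ 76.6 km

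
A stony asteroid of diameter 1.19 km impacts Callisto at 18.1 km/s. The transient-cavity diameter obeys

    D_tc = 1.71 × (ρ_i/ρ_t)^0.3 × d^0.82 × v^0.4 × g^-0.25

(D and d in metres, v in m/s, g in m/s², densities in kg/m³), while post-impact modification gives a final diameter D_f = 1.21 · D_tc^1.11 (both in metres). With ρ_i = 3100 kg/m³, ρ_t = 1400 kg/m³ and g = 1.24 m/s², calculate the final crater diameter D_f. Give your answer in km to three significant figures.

D_f ≈ 132 km

In SI: d = 1190 m, v = 18100 m/s.
(ρ_i/ρ_t)^0.3 = (3100/1400)^0.3 = 1.269
d^0.82 = 1190^0.82 = 332.6
v^0.4 = 18100^0.4 = 50.47
g^-0.25 = 1.24^-0.25 = 0.9476
D_tc = 1.71 × 1.269 × 332.6 × 50.47 × 0.9476 = 34520 m
D_f = 1.21 × (34520)^1.11 = 1.318 × 10^5 m
     = 131.8 km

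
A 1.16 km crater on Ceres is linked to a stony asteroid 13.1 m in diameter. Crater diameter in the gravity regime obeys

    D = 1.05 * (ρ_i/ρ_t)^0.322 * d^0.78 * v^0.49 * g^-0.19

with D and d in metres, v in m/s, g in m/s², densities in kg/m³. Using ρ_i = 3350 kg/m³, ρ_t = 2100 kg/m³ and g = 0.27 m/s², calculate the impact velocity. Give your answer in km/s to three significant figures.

v ≈ 12.0 km/s

Rearranging for v: v = [D / (1.05 · (3350/2100)^0.322 · 13.1^0.78 · 0.27^-0.19)]^(1/0.49).
D = 1160 m.
(3350/2100)^0.322 = 1.162
13.1^0.78 = 7.438
0.27^-0.19 = 1.282
Denominator = 1.05 × 1.162 × 7.438 × 1.282 = 11.63
D / 11.63 = 1160 / 11.63 = 99.74
v = 99.74^(1/0.49) = 99.74^2.0408 = 12003 m/s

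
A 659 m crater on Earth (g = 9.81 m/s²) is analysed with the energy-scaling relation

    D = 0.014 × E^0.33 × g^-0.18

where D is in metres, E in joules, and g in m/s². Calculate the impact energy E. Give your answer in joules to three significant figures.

Rearranging: E = [D / (0.014 · g^-0.18)]^(1/0.33).
g^-0.18 = 9.81^-0.18 = 0.6630
D / (0.014 × 0.6630) = 659 / (9.282 × 10^-3) = 7.100 × 10^4
E = (7.100 × 10^4)^3.0303 = 5.021 × 10^14 J

E ≈ 5.02 × 10^14 J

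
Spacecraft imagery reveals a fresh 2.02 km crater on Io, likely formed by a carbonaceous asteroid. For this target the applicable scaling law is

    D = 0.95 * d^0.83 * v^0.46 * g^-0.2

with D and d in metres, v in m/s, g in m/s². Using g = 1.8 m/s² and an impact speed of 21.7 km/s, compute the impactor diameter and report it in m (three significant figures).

d ≈ 46.5 m

Rearranging for d: d = [D / (0.95 · 21700^0.46 · 1.8^-0.2)]^(1/0.83).
D = 2020 m.
21700^0.46 = 98.80
1.8^-0.2 = 0.8891
Denominator = 0.95 × 98.80 × 0.8891 = 83.45
D / 83.45 = 2020 / 83.45 = 24.21
d = 24.21^(1/0.83) = 24.21^1.2048 = 46.50 m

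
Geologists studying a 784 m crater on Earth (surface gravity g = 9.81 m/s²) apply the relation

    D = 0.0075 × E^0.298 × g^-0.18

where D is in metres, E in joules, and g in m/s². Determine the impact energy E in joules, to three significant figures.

E ≈ 2.77 × 10^17 J

Rearranging: E = [D / (0.0075 · g^-0.18)]^(1/0.298).
g^-0.18 = 9.81^-0.18 = 0.6630
D / (0.0075 × 0.6630) = 784 / (4.973 × 10^-3) = 1.577 × 10^5
E = (1.577 × 10^5)^3.3557 = 2.769 × 10^17 J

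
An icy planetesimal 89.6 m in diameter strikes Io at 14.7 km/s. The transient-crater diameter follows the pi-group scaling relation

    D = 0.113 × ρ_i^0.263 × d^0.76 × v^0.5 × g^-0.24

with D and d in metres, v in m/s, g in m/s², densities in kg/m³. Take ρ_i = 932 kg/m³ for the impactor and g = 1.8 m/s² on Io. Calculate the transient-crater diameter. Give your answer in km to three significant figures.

D ≈ 2.19 km

In SI units: v = 14700 m/s.
ρ_i^0.263 = 932^0.263 = 6.039
d^0.76 = 89.6^0.76 = 30.46
v^0.5 = 14700^0.5 = 121.2
g^-0.24 = 1.8^-0.24 = 0.8684
D = 0.113 × 6.039 × 30.46 × 121.2 × 0.8684 = 2188 m
   = 2.188 km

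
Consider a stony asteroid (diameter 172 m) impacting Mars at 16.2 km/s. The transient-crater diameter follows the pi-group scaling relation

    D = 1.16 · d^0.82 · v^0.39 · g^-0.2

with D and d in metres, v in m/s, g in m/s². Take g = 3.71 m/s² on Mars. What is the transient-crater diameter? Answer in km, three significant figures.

In SI units: v = 16200 m/s.
d^0.82 = 172^0.82 = 68.10
v^0.39 = 16200^0.39 = 43.82
g^-0.2 = 3.71^-0.2 = 0.7694
D = 1.16 × 68.10 × 43.82 × 0.7694 = 2663 m
   = 2.663 km

D ≈ 2.66 km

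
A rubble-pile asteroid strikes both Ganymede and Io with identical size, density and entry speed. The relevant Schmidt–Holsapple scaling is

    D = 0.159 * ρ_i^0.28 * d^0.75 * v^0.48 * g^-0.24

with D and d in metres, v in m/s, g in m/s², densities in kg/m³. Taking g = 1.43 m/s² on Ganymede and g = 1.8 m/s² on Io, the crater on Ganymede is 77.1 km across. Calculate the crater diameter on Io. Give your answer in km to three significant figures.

All impactor-dependent factors cancel in the ratio, leaving D_Io/D_Ganymede = (g_Io/g_Ganymede)^-0.24.
(1.8/1.43)^-0.24 = 1.259^-0.24 = 0.9462
D_Io = 0.9462 × 77.1 km = 73.0 km

D ≈ 73.0 km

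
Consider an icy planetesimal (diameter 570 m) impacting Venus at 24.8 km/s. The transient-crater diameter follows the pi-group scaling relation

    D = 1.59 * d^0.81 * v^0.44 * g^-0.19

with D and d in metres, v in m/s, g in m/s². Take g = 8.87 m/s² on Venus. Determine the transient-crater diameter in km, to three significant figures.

D ≈ 15.4 km

In SI units: v = 24800 m/s.
d^0.81 = 570^0.81 = 170.7
v^0.44 = 24800^0.44 = 85.81
g^-0.19 = 8.87^-0.19 = 0.6605
D = 1.59 × 170.7 × 85.81 × 0.6605 = 15383 m
   = 15.38 km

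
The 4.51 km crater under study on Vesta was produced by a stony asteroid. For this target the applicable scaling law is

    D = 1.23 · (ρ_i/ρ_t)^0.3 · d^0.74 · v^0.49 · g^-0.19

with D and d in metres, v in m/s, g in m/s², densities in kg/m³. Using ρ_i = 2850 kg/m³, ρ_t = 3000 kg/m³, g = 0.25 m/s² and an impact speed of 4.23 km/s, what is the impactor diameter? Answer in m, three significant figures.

d ≈ 186 m

Rearranging for d: d = [D / (1.23 · (2850/3000)^0.3 · 4230^0.49 · 0.25^-0.19)]^(1/0.74).
D = 4510 m.
(2850/3000)^0.3 = 0.9847
4230^0.49 = 59.83
0.25^-0.19 = 1.301
Denominator = 1.23 × 0.9847 × 59.83 × 1.301 = 94.28
D / 94.28 = 4510 / 94.28 = 47.84
d = 47.84^(1/0.74) = 47.84^1.3514 = 186.2 m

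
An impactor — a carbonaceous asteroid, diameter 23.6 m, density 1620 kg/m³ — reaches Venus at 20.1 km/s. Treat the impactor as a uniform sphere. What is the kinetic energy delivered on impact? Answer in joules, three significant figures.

E ≈ 2.25 × 10^15 J

v = 20100 m/s.
Mass m = (π/6) ρ d³ = (π/6) × 1620 × (23.6)³ = 1.115 × 10^7 kg
E = ½ m v² = 0.5 × 1.115 × 10^7 × (20100)² = 2.252 × 10^15 J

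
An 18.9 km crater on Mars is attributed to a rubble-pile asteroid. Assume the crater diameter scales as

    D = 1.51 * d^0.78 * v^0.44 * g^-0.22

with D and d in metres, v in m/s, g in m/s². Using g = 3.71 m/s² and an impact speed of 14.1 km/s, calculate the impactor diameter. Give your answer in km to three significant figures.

Rearranging for d: d = [D / (1.51 · 14100^0.44 · 3.71^-0.22)]^(1/0.78).
D = 18900 m.
14100^0.44 = 66.94
3.71^-0.22 = 0.7494
Denominator = 1.51 × 66.94 × 0.7494 = 75.75
D / 75.75 = 18900 / 75.75 = 249.5
d = 249.5^(1/0.78) = 249.5^1.2821 = 1184 m

d ≈ 1.18 km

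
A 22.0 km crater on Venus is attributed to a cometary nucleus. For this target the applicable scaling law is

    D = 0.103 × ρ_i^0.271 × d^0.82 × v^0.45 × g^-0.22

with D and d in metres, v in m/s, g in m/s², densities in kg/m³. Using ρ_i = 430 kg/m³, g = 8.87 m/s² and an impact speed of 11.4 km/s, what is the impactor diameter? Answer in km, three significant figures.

Rearranging for d: d = [D / (0.103 · 430^0.271 · 11400^0.45 · 8.87^-0.22)]^(1/0.82).
D = 22000 m.
430^0.271 = 5.172
11400^0.45 = 66.93
8.87^-0.22 = 0.6187
Denominator = 0.103 × 5.172 × 66.93 × 0.6187 = 22.06
D / 22.06 = 22000 / 22.06 = 997.3
d = 997.3^(1/0.82) = 997.3^1.2195 = 4540 m

d ≈ 4.54 km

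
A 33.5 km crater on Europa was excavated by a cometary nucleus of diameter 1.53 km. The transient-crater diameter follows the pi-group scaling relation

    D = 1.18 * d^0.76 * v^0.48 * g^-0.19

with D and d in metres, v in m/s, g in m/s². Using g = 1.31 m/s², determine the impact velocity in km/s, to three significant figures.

v ≈ 19.1 km/s

Rearranging for v: v = [D / (1.18 · 1530^0.76 · 1.31^-0.19)]^(1/0.48).
D = 33500 m.
1530^0.76 = 263.2
1.31^-0.19 = 0.9500
Denominator = 1.18 × 263.2 × 0.9500 = 295.0
D / 295.0 = 33500 / 295.0 = 113.6
v = 113.6^(1/0.48) = 113.6^2.0833 = 19141 m/s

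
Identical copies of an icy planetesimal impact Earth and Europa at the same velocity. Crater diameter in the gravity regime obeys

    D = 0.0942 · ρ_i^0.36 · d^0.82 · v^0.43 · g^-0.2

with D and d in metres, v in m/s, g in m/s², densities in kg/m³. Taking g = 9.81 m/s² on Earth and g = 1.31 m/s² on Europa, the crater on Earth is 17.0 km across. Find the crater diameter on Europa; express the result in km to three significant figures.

D ≈ 25.4 km

All impactor-dependent factors cancel in the ratio, leaving D_Europa/D_Earth = (g_Europa/g_Earth)^-0.2.
(1.31/9.81)^-0.2 = 0.1335^-0.2 = 1.496
D_Europa = 1.496 × 17.0 km = 25.4 km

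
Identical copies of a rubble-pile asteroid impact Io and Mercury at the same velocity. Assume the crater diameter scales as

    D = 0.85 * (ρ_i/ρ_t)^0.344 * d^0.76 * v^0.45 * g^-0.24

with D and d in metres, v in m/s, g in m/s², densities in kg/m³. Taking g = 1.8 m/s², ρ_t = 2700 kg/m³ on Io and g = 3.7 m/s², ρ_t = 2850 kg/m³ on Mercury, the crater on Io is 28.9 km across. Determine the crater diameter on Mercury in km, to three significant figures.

The impactor-only factors (d, v, ρ_i) cancel in the ratio, leaving D_Mercury/D_Io = (g_Mercury/g_Io)^-0.24 · (ρ_t,Io/ρ_t,Mercury)^0.344.
(3.7/1.8)^-0.24 = 2.056^-0.24 = 0.8412
(2700/2850)^0.344 = 0.9474^0.344 = 0.9816
Ratio = 0.8412 × 0.9816 = 0.8257
D_Mercury = 0.8257 × 28.9 km = 23.9 km

D ≈ 23.9 km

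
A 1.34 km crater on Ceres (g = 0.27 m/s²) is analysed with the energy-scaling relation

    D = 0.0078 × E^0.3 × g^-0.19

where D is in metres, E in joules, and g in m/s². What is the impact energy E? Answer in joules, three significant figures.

Rearranging: E = [D / (0.0078 · g^-0.19)]^(1/0.3).
D = 1340 m.
g^-0.19 = 0.27^-0.19 = 1.282
D / (0.0078 × 1.282) = 1340 / (0.01000) = 1.340 × 10^5
E = (1.340 × 10^5)^3.3333 = 1.231 × 10^17 J

E ≈ 1.23 × 10^17 J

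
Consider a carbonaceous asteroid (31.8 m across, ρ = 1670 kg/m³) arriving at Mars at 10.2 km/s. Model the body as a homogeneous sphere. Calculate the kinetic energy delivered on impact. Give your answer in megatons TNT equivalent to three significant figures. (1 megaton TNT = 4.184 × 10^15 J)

v = 10200 m/s.
Mass m = (π/6) ρ d³ = (π/6) × 1670 × (31.8)³ = 2.812 × 10^7 kg
E = ½ m v² = 0.5 × 2.812 × 10^7 × (10200)² = 1.463 × 10^15 J
   = 1.463 × 10^15 / 4.184×10^15 = 0.3497 Mt

E ≈ 0.350 Mt TNT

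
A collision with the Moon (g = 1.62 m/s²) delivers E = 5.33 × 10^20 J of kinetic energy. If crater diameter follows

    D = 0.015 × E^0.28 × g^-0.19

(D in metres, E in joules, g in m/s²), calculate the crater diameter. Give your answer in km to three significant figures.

E^0.28 = (5.33 × 10^20)^0.28 = 6.360 × 10^5
g^-0.19 = 1.62^-0.19 = 0.9124
D = 0.015 × 6.360 × 10^5 × 0.9124 = 8704 m
   = 8.704 km

D ≈ 8.70 km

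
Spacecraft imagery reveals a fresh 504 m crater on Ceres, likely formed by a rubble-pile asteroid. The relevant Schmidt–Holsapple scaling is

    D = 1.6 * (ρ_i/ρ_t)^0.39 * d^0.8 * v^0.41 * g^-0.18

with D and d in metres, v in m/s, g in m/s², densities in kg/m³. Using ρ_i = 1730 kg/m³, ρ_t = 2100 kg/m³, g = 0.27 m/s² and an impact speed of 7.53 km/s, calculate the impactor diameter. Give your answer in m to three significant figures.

Rearranging for d: d = [D / (1.6 · (1730/2100)^0.39 · 7530^0.41 · 0.27^-0.18)]^(1/0.8).
(1730/2100)^0.39 = 0.9272
7530^0.41 = 38.86
0.27^-0.18 = 1.266
Denominator = 1.6 × 0.9272 × 38.86 × 1.266 = 72.98
D / 72.98 = 504 / 72.98 = 6.906
d = 6.906^(1/0.8) = 6.906^1.25 = 11.20 m

d ≈ 11.2 m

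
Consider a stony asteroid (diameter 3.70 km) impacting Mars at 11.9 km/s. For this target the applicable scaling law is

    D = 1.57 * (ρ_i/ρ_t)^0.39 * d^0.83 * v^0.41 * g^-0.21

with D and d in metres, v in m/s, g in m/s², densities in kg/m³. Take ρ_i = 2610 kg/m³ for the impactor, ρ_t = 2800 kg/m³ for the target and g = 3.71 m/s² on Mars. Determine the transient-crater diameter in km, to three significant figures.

In SI units: d = 3700 m, v = 11900 m/s.
(ρ_i/ρ_t)^0.39 = (2610/2800)^0.39 = 0.9730
d^0.83 = 3700^0.83 = 915.4
v^0.41 = 11900^0.41 = 46.88
g^-0.21 = 3.71^-0.21 = 0.7593
D = 1.57 × 0.9730 × 915.4 × 46.88 × 0.7593 = 49777 m
   = 49.78 km

D ≈ 49.8 km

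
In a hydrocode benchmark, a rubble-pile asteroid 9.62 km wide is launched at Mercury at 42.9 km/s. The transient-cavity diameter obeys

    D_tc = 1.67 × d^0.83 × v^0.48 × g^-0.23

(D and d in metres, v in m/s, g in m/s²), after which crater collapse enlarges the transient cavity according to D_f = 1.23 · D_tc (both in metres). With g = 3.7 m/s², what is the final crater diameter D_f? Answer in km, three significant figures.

In SI: d = 9620 m, v = 42900 m/s.
d^0.83 = 9620^0.83 = 2023
v^0.48 = 42900^0.48 = 167.3
g^-0.23 = 3.7^-0.23 = 0.7401
D_tc = 1.67 × 2023 × 167.3 × 0.7401 = 4.183 × 10^5 m
D_f = 1.23 × 4.183 × 10^5 = 5.145 × 10^5 m
     = 514.5 km

D_f ≈ 515 km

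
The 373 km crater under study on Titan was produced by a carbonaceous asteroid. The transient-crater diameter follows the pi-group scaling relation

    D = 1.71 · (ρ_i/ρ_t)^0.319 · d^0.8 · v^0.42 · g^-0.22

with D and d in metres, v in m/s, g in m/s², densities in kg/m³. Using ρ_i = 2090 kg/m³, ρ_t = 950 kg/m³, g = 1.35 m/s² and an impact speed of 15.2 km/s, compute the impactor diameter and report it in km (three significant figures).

Rearranging for d: d = [D / (1.71 · (2090/950)^0.319 · 15200^0.42 · 1.35^-0.22)]^(1/0.8).
D = 373000 m.
(2090/950)^0.319 = 1.286
15200^0.42 = 57.07
1.35^-0.22 = 0.9361
Denominator = 1.71 × 1.286 × 57.07 × 0.9361 = 117.5
D / 117.5 = 373000 / 117.5 = 3174
d = 3174^(1/0.8) = 3174^1.25 = 23824 m

d ≈ 23.8 km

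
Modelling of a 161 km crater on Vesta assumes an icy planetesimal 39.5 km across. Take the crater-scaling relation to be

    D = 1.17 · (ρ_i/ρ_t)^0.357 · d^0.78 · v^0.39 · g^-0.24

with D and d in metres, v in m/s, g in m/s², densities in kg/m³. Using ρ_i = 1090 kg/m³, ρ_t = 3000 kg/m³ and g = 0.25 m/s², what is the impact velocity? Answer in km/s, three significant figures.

v ≈ 10.3 km/s

Rearranging for v: v = [D / (1.17 · (1090/3000)^0.357 · 39500^0.78 · 0.25^-0.24)]^(1/0.39).
D = 161000 m.
(1090/3000)^0.357 = 0.6967
39500^0.78 = 3849
0.25^-0.24 = 1.395
Denominator = 1.17 × 0.6967 × 3849 × 1.395 = 4377
D / 4377 = 161000 / 4377 = 36.78
v = 36.78^(1/0.39) = 36.78^2.5641 = 10337 m/s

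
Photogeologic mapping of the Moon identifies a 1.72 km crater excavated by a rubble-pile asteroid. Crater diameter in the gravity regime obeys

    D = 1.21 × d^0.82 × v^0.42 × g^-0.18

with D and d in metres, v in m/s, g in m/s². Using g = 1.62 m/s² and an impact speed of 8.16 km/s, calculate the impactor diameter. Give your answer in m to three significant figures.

d ≈ 77.1 m

Rearranging for d: d = [D / (1.21 · 8160^0.42 · 1.62^-0.18)]^(1/0.82).
D = 1720 m.
8160^0.42 = 43.95
1.62^-0.18 = 0.9168
Denominator = 1.21 × 43.95 × 0.9168 = 48.75
D / 48.75 = 1720 / 48.75 = 35.28
d = 35.28^(1/0.82) = 35.28^1.2195 = 77.13 m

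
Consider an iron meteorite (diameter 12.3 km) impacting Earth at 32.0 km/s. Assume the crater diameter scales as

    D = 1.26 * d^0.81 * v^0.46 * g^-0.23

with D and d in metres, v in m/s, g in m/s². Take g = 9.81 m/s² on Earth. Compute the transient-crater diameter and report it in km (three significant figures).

D ≈ 181 km

In SI units: d = 12300 m, v = 32000 m/s.
d^0.81 = 12300^0.81 = 2055
v^0.46 = 32000^0.46 = 118.1
g^-0.23 = 9.81^-0.23 = 0.5914
D = 1.26 × 2055 × 118.1 × 0.5914 = 1.808 × 10^5 m
   = 180.8 km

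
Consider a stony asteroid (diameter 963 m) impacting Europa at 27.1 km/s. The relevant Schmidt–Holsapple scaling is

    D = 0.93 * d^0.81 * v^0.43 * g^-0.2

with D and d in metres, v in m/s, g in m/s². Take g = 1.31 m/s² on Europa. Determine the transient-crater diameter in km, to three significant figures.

In SI units: v = 27100 m/s.
d^0.81 = 963^0.81 = 261.1
v^0.43 = 27100^0.43 = 80.57
g^-0.2 = 1.31^-0.2 = 0.9474
D = 0.93 × 261.1 × 80.57 × 0.9474 = 18535 m
   = 18.54 km

D ≈ 18.5 km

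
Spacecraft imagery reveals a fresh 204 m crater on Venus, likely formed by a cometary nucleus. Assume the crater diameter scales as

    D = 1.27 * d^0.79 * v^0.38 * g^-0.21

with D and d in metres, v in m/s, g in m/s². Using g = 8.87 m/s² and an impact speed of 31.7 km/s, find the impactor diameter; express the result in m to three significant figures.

Rearranging for d: d = [D / (1.27 · 31700^0.38 · 8.87^-0.21)]^(1/0.79).
31700^0.38 = 51.33
8.87^-0.21 = 0.6323
Denominator = 1.27 × 51.33 × 0.6323 = 41.22
D / 41.22 = 204 / 41.22 = 4.949
d = 4.949^(1/0.79) = 4.949^1.2658 = 7.570 m

d ≈ 7.57 m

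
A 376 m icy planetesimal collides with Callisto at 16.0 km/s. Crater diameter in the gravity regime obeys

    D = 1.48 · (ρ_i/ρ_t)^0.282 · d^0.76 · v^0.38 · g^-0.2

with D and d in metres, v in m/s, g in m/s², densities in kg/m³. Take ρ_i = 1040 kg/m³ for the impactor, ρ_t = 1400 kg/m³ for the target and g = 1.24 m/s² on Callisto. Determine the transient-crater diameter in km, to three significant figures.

In SI units: v = 16000 m/s.
(ρ_i/ρ_t)^0.282 = (1040/1400)^0.282 = 0.9196
d^0.76 = 376^0.76 = 90.60
v^0.38 = 16000^0.38 = 39.59
g^-0.2 = 1.24^-0.2 = 0.9579
D = 1.48 × 0.9196 × 90.60 × 39.59 × 0.9579 = 4676 m
   = 4.676 km

D ≈ 4.68 km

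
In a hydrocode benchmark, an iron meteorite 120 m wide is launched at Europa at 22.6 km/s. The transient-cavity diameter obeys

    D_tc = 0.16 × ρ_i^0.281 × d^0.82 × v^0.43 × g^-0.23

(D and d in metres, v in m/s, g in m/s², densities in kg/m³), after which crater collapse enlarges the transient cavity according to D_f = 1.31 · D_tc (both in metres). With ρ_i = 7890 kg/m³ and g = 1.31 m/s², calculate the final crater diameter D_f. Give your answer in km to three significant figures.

D_f ≈ 9.26 km

v = 22600 m/s.
ρ_i^0.281 = 7890^0.281 = 12.45
d^0.82 = 120^0.82 = 50.69
v^0.43 = 22600^0.43 = 74.52
g^-0.23 = 1.31^-0.23 = 0.9398
D_tc = 0.16 × 12.45 × 50.69 × 74.52 × 0.9398 = 7072 m
D_f = 1.31 × 7072 = 9264 m
     = 9.264 km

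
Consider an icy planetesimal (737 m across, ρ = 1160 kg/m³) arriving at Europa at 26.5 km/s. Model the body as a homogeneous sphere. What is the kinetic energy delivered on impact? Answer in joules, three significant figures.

E ≈ 8.54 × 10^19 J

v = 26500 m/s.
Mass m = (π/6) ρ d³ = (π/6) × 1160 × (737)³ = 2.431 × 10^11 kg
E = ½ m v² = 0.5 × 2.431 × 10^11 × (26500)² = 8.536 × 10^19 J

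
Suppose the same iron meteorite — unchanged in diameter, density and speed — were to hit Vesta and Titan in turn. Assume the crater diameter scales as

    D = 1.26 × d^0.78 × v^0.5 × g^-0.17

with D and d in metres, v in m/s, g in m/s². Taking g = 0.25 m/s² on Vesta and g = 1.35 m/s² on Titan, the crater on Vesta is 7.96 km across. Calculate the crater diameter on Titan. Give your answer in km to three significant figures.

All impactor-dependent factors cancel in the ratio, leaving D_Titan/D_Vesta = (g_Titan/g_Vesta)^-0.17.
(1.35/0.25)^-0.17 = 5.400^-0.17 = 0.7507
D_Titan = 0.7507 × 7.96 km = 5.98 km

D ≈ 5.98 km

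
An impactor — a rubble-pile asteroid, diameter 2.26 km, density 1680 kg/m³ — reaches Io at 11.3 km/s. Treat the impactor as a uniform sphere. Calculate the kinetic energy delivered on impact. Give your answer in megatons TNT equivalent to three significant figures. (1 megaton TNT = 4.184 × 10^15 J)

E ≈ 1.55 × 10^5 Mt TNT

d = 2260 m; v = 11300 m/s.
Mass m = (π/6) ρ d³ = (π/6) × 1680 × (2260)³ = 1.015 × 10^13 kg
E = ½ m v² = 0.5 × 1.015 × 10^13 × (11300)² = 6.480 × 10^20 J
   = 6.480 × 10^20 / 4.184×10^15 = 1.549 × 10^5 Mt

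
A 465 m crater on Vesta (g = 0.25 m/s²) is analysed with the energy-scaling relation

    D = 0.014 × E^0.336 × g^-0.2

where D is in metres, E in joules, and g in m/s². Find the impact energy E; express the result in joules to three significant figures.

E ≈ 1.25 × 10^13 J

Rearranging: E = [D / (0.014 · g^-0.2)]^(1/0.336).
g^-0.2 = 0.25^-0.2 = 1.320
D / (0.014 × 1.320) = 465 / (0.01848) = 2.516 × 10^4
E = (2.516 × 10^4)^2.9762 = 1.251 × 10^13 J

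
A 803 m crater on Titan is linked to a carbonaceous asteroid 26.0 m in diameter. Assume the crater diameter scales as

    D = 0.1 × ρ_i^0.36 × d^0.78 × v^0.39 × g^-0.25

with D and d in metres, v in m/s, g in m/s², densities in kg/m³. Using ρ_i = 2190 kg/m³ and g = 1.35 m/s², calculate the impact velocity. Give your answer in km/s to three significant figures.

Rearranging for v: v = [D / (0.1 · 2190^0.36 · 26^0.78 · 1.35^-0.25)]^(1/0.39).
2190^0.36 = 15.94
26^0.78 = 12.70
1.35^-0.25 = 0.9277
Denominator = 0.1 × 15.94 × 12.70 × 0.9277 = 18.78
D / 18.78 = 803 / 18.78 = 42.76
v = 42.76^(1/0.39) = 42.76^2.5641 = 15211 m/s

v ≈ 15.2 km/s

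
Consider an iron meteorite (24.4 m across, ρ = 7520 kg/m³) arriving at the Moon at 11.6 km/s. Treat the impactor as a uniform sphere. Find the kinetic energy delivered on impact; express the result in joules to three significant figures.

E ≈ 3.85 × 10^15 J

v = 11600 m/s.
Mass m = (π/6) ρ d³ = (π/6) × 7520 × (24.4)³ = 5.720 × 10^7 kg
E = ½ m v² = 0.5 × 5.720 × 10^7 × (11600)² = 3.848 × 10^15 J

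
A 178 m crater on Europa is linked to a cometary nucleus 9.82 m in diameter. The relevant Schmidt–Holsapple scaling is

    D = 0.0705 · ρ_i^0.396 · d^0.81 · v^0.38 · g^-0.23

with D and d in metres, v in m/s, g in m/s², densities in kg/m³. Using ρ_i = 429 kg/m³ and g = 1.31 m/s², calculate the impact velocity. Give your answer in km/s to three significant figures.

v ≈ 14.7 km/s

Rearranging for v: v = [D / (0.0705 · 429^0.396 · 9.82^0.81 · 1.31^-0.23)]^(1/0.38).
429^0.396 = 11.03
9.82^0.81 = 6.362
1.31^-0.23 = 0.9398
Denominator = 0.0705 × 11.03 × 6.362 × 0.9398 = 4.649
D / 4.649 = 178 / 4.649 = 38.29
v = 38.29^(1/0.38) = 38.29^2.6316 = 14657 m/s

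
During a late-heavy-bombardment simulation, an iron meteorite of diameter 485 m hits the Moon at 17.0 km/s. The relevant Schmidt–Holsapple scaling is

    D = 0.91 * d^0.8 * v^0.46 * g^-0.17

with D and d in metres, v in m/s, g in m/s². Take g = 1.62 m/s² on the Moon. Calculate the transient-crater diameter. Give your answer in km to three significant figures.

In SI units: v = 17000 m/s.
d^0.8 = 485^0.8 = 140.8
v^0.46 = 17000^0.46 = 88.31
g^-0.17 = 1.62^-0.17 = 0.9213
D = 0.91 × 140.8 × 88.31 × 0.9213 = 10424 m
   = 10.42 km

D ≈ 10.4 km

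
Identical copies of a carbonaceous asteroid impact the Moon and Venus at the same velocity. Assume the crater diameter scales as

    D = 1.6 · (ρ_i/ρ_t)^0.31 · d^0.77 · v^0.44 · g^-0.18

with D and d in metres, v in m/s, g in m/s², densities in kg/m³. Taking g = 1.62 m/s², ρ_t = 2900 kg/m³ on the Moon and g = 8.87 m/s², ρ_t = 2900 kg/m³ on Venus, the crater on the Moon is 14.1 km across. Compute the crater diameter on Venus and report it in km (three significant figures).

The impactor-only factors (d, v, ρ_i) cancel in the ratio, leaving D_Venus/D_Moon = (g_Venus/g_Moon)^-0.18 · (ρ_t,Moon/ρ_t,Venus)^0.31.
(8.87/1.62)^-0.18 = 5.475^-0.18 = 0.7364
(2900/2900)^0.31 = 1.000^0.31 = 1.000
Ratio = 0.7364 × 1.000 = 0.7364
D_Venus = 0.7364 × 14.1 km = 10.4 km

D ≈ 10.4 km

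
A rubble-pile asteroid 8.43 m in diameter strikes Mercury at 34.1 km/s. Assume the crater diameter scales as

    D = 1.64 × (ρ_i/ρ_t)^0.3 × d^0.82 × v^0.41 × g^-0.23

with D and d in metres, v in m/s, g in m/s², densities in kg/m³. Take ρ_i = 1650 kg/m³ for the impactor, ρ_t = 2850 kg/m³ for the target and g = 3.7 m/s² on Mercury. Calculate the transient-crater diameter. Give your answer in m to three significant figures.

D ≈ 427 m

In SI units: v = 34100 m/s.
(ρ_i/ρ_t)^0.3 = (1650/2850)^0.3 = 0.8488
d^0.82 = 8.43^0.82 = 5.744
v^0.41 = 34100^0.41 = 72.18
g^-0.23 = 3.7^-0.23 = 0.7401
D = 1.64 × 0.8488 × 5.744 × 72.18 × 0.7401 = 427.1 m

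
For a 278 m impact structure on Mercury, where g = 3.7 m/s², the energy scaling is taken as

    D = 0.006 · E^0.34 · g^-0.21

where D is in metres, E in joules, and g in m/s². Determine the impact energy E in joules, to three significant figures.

Rearranging: E = [D / (0.006 · g^-0.21)]^(1/0.34).
g^-0.21 = 3.7^-0.21 = 0.7598
D / (0.006 × 0.7598) = 278 / (4.559 × 10^-3) = 6.098 × 10^4
E = (6.098 × 10^4)^2.9412 = 1.186 × 10^14 J

E ≈ 1.19 × 10^14 J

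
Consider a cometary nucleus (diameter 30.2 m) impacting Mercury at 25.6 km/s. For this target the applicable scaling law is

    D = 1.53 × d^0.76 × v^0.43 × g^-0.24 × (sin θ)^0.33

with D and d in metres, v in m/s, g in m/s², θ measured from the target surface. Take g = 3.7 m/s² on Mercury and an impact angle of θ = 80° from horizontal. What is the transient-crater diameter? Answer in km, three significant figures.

In SI units: v = 25600 m/s.
d^0.76 = 30.2^0.76 = 13.33
v^0.43 = 25600^0.43 = 78.62
g^-0.24 = 3.7^-0.24 = 0.7305
(sin 80°)^0.33 = 0.9848^0.33 = 0.9950
D = 1.53 × 13.33 × 78.62 × 0.7305 × 0.9950 = 1165 m
   = 1.165 km

D ≈ 1.17 km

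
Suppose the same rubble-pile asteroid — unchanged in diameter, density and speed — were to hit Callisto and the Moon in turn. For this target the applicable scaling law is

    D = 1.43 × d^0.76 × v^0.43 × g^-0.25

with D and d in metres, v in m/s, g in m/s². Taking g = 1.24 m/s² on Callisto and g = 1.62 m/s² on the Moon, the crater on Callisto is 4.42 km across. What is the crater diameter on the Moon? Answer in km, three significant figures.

D ≈ 4.13 km

All impactor-dependent factors cancel in the ratio, leaving D_Moon/D_Callisto = (g_Moon/g_Callisto)^-0.25.
(1.62/1.24)^-0.25 = 1.306^-0.25 = 0.9354
D_Moon = 0.9354 × 4.42 km = 4.13 km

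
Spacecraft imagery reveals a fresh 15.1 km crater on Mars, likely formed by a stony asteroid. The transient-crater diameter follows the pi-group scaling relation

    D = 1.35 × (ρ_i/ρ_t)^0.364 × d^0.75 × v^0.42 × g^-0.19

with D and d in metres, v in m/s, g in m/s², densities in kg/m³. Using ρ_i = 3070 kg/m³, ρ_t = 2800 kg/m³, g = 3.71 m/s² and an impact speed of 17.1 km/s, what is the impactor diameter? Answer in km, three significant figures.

Rearranging for d: d = [D / (1.35 · (3070/2800)^0.364 · 17100^0.42 · 3.71^-0.19)]^(1/0.75).
D = 15100 m.
(3070/2800)^0.364 = 1.034
17100^0.42 = 59.96
3.71^-0.19 = 0.7795
Denominator = 1.35 × 1.034 × 59.96 × 0.7795 = 65.24
D / 65.24 = 15100 / 65.24 = 231.5
d = 231.5^(1/0.75) = 231.5^1.3333 = 1421 m

d ≈ 1.42 km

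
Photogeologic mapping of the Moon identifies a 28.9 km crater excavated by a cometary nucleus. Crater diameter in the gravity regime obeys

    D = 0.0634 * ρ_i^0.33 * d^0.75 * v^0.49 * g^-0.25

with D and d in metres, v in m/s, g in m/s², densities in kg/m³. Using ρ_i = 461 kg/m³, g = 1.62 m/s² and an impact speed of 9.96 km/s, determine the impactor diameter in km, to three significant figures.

Rearranging for d: d = [D / (0.0634 · 461^0.33 · 9960^0.49 · 1.62^-0.25)]^(1/0.75).
D = 28900 m.
461^0.33 = 7.569
9960^0.49 = 91.02
1.62^-0.25 = 0.8864
Denominator = 0.0634 × 7.569 × 91.02 × 0.8864 = 38.72
D / 38.72 = 28900 / 38.72 = 746.4
d = 746.4^(1/0.75) = 746.4^1.3333 = 6769 m

d ≈ 6.77 km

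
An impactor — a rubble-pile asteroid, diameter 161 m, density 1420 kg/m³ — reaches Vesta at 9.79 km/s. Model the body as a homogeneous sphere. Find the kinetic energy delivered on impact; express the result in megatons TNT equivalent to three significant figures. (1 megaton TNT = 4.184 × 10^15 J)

E ≈ 35.5 Mt TNT

v = 9790 m/s.
Mass m = (π/6) ρ d³ = (π/6) × 1420 × (161)³ = 3.103 × 10^9 kg
E = ½ m v² = 0.5 × 3.103 × 10^9 × (9790)² = 1.487 × 10^17 J
   = 1.487 × 10^17 / 4.184×10^15 = 35.54 Mt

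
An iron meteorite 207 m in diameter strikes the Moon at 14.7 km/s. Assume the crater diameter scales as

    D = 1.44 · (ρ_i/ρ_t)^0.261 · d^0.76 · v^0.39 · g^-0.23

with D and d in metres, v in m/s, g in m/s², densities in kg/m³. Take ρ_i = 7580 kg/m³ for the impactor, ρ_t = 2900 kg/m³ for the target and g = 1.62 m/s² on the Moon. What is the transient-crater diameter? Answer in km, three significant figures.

In SI units: v = 14700 m/s.
(ρ_i/ρ_t)^0.261 = (7580/2900)^0.261 = 1.285
d^0.76 = 207^0.76 = 57.56
v^0.39 = 14700^0.39 = 42.19
g^-0.23 = 1.62^-0.23 = 0.8950
D = 1.44 × 1.285 × 57.56 × 42.19 × 0.8950 = 4022 m
   = 4.022 km

D ≈ 4.02 km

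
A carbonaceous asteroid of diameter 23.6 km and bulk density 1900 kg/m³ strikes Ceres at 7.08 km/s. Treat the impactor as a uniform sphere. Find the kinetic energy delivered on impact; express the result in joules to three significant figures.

E ≈ 3.28 × 10^23 J

d = 23600 m; v = 7080 m/s.
Mass m = (π/6) ρ d³ = (π/6) × 1900 × (23600)³ = 1.308 × 10^16 kg
E = ½ m v² = 0.5 × 1.308 × 10^16 × (7080)² = 3.278 × 10^23 J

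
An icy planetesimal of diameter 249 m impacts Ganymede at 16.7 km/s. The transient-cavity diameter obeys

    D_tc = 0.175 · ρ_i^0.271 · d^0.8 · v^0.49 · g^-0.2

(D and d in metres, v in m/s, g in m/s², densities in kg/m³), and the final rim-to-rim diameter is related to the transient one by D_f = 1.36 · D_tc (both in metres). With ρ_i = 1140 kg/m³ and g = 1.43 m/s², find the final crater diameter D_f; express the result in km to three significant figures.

D_f ≈ 14.5 km

v = 16700 m/s.
ρ_i^0.271 = 1140^0.271 = 6.736
d^0.8 = 249^0.8 = 82.60
v^0.49 = 16700^0.49 = 117.3
g^-0.2 = 1.43^-0.2 = 0.9310
D_tc = 0.175 × 6.736 × 82.60 × 117.3 × 0.9310 = 10630 m
D_f = 1.36 × 10630 = 14457 m
     = 14.46 km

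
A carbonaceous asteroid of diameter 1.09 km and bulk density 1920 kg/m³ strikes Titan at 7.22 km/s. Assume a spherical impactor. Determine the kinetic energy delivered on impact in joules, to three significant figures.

d = 1090 m; v = 7220 m/s.
Mass m = (π/6) ρ d³ = (π/6) × 1920 × (1090)³ = 1.302 × 10^12 kg
E = ½ m v² = 0.5 × 1.302 × 10^12 × (7220)² = 3.394 × 10^19 J

E ≈ 3.39 × 10^19 J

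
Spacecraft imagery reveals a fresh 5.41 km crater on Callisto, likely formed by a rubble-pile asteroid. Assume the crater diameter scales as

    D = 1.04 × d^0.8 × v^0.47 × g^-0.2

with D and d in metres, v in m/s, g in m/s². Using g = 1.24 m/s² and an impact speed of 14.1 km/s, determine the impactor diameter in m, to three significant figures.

Rearranging for d: d = [D / (1.04 · 14100^0.47 · 1.24^-0.2)]^(1/0.8).
D = 5410 m.
14100^0.47 = 89.15
1.24^-0.2 = 0.9579
Denominator = 1.04 × 89.15 × 0.9579 = 88.81
D / 88.81 = 5410 / 88.81 = 60.92
d = 60.92^(1/0.8) = 60.92^1.25 = 170.2 m

d ≈ 170 m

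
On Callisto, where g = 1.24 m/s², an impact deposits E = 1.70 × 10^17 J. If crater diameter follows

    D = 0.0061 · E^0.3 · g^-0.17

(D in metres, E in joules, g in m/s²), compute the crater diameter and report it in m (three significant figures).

E^0.3 = (1.70 × 10^17)^0.3 = 1.476 × 10^5
g^-0.17 = 1.24^-0.17 = 0.9641
D = 0.0061 × 1.476 × 10^5 × 0.9641 = 868.0 m

D ≈ 868 m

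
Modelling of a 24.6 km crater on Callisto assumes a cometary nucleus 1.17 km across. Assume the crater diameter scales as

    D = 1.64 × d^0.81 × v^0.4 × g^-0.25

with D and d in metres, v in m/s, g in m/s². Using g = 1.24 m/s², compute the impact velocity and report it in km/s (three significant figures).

v ≈ 19.3 km/s

Rearranging for v: v = [D / (1.64 · 1170^0.81 · 1.24^-0.25)]^(1/0.4).
D = 24600 m.
1170^0.81 = 305.7
1.24^-0.25 = 0.9476
Denominator = 1.64 × 305.7 × 0.9476 = 475.1
D / 475.1 = 24600 / 475.1 = 51.78
v = 51.78^(1/0.4) = 51.78^2.5 = 19293 m/s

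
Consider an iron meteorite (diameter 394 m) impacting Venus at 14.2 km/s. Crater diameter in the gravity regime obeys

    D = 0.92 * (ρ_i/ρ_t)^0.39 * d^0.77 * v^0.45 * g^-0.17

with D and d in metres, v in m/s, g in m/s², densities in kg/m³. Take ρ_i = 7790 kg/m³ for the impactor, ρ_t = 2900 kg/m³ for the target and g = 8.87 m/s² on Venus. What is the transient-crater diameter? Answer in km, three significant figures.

In SI units: v = 14200 m/s.
(ρ_i/ρ_t)^0.39 = (7790/2900)^0.39 = 1.470
d^0.77 = 394^0.77 = 99.66
v^0.45 = 14200^0.45 = 73.88
g^-0.17 = 8.87^-0.17 = 0.6900
D = 0.92 × 1.470 × 99.66 × 73.88 × 0.6900 = 6871 m
   = 6.871 km

D ≈ 6.87 km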